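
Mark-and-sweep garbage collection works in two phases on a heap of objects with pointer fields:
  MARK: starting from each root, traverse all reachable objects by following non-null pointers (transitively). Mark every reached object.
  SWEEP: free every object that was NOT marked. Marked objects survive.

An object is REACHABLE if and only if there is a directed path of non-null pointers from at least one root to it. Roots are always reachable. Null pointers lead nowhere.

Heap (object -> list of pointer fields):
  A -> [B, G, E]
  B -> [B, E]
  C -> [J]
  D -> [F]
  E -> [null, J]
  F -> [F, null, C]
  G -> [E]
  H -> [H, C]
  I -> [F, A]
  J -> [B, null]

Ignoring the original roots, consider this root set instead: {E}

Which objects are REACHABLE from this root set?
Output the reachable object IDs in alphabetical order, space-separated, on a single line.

Answer: B E J

Derivation:
Roots: E
Mark E: refs=null J, marked=E
Mark J: refs=B null, marked=E J
Mark B: refs=B E, marked=B E J
Unmarked (collected): A C D F G H I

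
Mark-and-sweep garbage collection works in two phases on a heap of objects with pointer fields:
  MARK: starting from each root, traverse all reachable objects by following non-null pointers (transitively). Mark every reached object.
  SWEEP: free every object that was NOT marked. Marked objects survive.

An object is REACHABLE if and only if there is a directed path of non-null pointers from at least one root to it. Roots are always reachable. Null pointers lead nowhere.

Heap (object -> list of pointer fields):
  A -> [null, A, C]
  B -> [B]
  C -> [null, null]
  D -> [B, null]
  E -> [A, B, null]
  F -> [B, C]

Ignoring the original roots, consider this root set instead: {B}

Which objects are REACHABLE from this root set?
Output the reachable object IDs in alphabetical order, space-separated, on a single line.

Roots: B
Mark B: refs=B, marked=B
Unmarked (collected): A C D E F

Answer: B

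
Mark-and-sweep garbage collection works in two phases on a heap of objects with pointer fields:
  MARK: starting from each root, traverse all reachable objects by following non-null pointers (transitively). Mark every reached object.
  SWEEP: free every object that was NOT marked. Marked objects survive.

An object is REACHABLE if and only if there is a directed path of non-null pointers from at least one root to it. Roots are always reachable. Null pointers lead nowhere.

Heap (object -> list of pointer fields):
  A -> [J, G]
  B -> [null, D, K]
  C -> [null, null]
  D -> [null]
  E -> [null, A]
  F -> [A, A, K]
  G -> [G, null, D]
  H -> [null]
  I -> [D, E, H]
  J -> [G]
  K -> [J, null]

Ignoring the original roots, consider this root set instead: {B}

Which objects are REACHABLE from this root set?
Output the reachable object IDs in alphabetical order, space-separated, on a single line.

Roots: B
Mark B: refs=null D K, marked=B
Mark D: refs=null, marked=B D
Mark K: refs=J null, marked=B D K
Mark J: refs=G, marked=B D J K
Mark G: refs=G null D, marked=B D G J K
Unmarked (collected): A C E F H I

Answer: B D G J K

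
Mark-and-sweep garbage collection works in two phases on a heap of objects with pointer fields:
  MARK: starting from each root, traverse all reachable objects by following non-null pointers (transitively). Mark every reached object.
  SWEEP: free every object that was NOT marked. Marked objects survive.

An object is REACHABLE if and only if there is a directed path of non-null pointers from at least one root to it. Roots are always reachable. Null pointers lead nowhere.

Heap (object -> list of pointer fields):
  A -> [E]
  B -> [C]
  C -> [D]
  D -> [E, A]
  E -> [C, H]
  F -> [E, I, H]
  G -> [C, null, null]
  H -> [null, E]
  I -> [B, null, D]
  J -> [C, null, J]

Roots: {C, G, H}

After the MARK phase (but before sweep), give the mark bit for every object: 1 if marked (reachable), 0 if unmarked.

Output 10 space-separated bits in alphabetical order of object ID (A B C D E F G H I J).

Roots: C G H
Mark C: refs=D, marked=C
Mark G: refs=C null null, marked=C G
Mark H: refs=null E, marked=C G H
Mark D: refs=E A, marked=C D G H
Mark E: refs=C H, marked=C D E G H
Mark A: refs=E, marked=A C D E G H
Unmarked (collected): B F I J

Answer: 1 0 1 1 1 0 1 1 0 0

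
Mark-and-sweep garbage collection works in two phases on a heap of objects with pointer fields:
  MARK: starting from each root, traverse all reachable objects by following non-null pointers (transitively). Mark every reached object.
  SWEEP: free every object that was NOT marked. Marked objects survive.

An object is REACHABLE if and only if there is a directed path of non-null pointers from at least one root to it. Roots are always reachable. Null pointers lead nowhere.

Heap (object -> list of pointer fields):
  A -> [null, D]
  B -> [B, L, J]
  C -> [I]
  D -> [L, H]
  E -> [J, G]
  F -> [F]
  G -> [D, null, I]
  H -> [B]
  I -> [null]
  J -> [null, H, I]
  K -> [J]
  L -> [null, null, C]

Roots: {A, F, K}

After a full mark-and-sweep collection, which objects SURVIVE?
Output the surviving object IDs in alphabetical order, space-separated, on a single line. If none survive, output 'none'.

Answer: A B C D F H I J K L

Derivation:
Roots: A F K
Mark A: refs=null D, marked=A
Mark F: refs=F, marked=A F
Mark K: refs=J, marked=A F K
Mark D: refs=L H, marked=A D F K
Mark J: refs=null H I, marked=A D F J K
Mark L: refs=null null C, marked=A D F J K L
Mark H: refs=B, marked=A D F H J K L
Mark I: refs=null, marked=A D F H I J K L
Mark C: refs=I, marked=A C D F H I J K L
Mark B: refs=B L J, marked=A B C D F H I J K L
Unmarked (collected): E G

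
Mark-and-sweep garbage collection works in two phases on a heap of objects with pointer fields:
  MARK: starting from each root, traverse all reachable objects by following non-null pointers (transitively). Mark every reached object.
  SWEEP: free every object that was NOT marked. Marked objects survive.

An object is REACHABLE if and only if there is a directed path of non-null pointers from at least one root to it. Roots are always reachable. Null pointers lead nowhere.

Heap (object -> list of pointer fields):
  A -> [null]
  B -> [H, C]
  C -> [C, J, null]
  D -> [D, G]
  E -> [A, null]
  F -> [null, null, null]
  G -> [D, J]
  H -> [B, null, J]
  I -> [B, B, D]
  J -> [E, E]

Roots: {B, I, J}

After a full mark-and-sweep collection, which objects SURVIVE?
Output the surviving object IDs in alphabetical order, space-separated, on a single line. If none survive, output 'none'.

Roots: B I J
Mark B: refs=H C, marked=B
Mark I: refs=B B D, marked=B I
Mark J: refs=E E, marked=B I J
Mark H: refs=B null J, marked=B H I J
Mark C: refs=C J null, marked=B C H I J
Mark D: refs=D G, marked=B C D H I J
Mark E: refs=A null, marked=B C D E H I J
Mark G: refs=D J, marked=B C D E G H I J
Mark A: refs=null, marked=A B C D E G H I J
Unmarked (collected): F

Answer: A B C D E G H I J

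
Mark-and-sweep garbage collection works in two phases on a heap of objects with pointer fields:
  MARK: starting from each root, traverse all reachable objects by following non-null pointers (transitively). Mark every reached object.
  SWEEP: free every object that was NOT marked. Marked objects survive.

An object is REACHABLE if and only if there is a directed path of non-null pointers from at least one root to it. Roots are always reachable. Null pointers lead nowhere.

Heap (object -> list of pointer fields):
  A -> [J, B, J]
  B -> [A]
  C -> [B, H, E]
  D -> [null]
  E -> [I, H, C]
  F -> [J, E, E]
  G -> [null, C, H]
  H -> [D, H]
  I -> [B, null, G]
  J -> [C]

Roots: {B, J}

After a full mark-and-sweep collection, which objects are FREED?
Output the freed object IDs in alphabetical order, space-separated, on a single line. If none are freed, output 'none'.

Answer: F

Derivation:
Roots: B J
Mark B: refs=A, marked=B
Mark J: refs=C, marked=B J
Mark A: refs=J B J, marked=A B J
Mark C: refs=B H E, marked=A B C J
Mark H: refs=D H, marked=A B C H J
Mark E: refs=I H C, marked=A B C E H J
Mark D: refs=null, marked=A B C D E H J
Mark I: refs=B null G, marked=A B C D E H I J
Mark G: refs=null C H, marked=A B C D E G H I J
Unmarked (collected): F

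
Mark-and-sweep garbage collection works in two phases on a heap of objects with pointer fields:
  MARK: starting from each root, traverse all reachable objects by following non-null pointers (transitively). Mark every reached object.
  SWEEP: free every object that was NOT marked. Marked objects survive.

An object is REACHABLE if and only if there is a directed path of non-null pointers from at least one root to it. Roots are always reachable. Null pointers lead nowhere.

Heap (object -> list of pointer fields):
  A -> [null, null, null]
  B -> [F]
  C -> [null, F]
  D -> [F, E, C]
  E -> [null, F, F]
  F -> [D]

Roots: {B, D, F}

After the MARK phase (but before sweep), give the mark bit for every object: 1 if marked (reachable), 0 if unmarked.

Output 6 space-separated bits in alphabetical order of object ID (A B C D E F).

Roots: B D F
Mark B: refs=F, marked=B
Mark D: refs=F E C, marked=B D
Mark F: refs=D, marked=B D F
Mark E: refs=null F F, marked=B D E F
Mark C: refs=null F, marked=B C D E F
Unmarked (collected): A

Answer: 0 1 1 1 1 1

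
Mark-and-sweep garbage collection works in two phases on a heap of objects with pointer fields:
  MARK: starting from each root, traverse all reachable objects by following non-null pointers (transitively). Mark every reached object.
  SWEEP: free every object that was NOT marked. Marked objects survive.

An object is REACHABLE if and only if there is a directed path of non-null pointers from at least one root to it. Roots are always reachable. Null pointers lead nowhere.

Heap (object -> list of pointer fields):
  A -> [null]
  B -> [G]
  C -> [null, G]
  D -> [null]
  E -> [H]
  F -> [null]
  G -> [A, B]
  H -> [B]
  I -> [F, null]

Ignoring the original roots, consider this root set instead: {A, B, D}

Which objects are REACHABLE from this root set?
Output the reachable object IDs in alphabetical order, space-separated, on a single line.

Answer: A B D G

Derivation:
Roots: A B D
Mark A: refs=null, marked=A
Mark B: refs=G, marked=A B
Mark D: refs=null, marked=A B D
Mark G: refs=A B, marked=A B D G
Unmarked (collected): C E F H I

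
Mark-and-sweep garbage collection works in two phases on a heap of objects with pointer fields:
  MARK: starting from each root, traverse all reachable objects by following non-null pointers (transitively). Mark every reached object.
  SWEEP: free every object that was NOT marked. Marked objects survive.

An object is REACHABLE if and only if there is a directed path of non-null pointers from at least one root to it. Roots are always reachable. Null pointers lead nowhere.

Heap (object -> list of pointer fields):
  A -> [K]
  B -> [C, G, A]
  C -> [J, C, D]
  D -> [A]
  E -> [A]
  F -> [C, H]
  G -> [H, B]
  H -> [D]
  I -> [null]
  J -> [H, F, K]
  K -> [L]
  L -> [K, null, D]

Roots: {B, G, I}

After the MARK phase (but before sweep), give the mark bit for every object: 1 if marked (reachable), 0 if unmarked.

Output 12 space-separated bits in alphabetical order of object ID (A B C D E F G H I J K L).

Answer: 1 1 1 1 0 1 1 1 1 1 1 1

Derivation:
Roots: B G I
Mark B: refs=C G A, marked=B
Mark G: refs=H B, marked=B G
Mark I: refs=null, marked=B G I
Mark C: refs=J C D, marked=B C G I
Mark A: refs=K, marked=A B C G I
Mark H: refs=D, marked=A B C G H I
Mark J: refs=H F K, marked=A B C G H I J
Mark D: refs=A, marked=A B C D G H I J
Mark K: refs=L, marked=A B C D G H I J K
Mark F: refs=C H, marked=A B C D F G H I J K
Mark L: refs=K null D, marked=A B C D F G H I J K L
Unmarked (collected): E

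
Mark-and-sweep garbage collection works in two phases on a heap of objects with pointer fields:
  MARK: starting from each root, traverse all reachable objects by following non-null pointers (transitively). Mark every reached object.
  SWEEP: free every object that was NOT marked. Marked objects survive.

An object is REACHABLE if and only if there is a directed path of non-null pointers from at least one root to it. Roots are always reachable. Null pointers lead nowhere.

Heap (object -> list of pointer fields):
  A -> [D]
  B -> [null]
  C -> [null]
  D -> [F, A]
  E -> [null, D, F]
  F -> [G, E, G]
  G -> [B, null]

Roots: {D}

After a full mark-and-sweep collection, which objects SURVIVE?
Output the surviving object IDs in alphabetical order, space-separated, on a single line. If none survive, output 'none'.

Answer: A B D E F G

Derivation:
Roots: D
Mark D: refs=F A, marked=D
Mark F: refs=G E G, marked=D F
Mark A: refs=D, marked=A D F
Mark G: refs=B null, marked=A D F G
Mark E: refs=null D F, marked=A D E F G
Mark B: refs=null, marked=A B D E F G
Unmarked (collected): C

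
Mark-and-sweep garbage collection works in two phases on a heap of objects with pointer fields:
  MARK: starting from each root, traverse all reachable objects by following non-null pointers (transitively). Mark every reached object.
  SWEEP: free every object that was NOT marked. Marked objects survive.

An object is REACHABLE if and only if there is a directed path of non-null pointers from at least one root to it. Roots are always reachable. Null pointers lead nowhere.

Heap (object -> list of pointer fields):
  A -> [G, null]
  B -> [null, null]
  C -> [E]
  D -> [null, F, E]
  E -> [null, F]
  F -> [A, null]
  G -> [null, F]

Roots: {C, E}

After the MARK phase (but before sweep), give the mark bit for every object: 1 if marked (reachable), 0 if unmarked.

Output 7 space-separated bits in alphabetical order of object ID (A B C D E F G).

Answer: 1 0 1 0 1 1 1

Derivation:
Roots: C E
Mark C: refs=E, marked=C
Mark E: refs=null F, marked=C E
Mark F: refs=A null, marked=C E F
Mark A: refs=G null, marked=A C E F
Mark G: refs=null F, marked=A C E F G
Unmarked (collected): B D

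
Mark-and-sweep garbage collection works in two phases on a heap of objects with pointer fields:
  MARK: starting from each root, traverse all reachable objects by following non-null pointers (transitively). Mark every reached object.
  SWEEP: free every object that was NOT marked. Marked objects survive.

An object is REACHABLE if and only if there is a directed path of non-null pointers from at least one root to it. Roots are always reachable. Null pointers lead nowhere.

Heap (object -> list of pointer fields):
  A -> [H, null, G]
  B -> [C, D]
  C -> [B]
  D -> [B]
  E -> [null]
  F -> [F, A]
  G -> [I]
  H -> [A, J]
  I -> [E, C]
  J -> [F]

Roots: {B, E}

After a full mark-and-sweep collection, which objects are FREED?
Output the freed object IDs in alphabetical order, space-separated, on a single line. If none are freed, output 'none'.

Roots: B E
Mark B: refs=C D, marked=B
Mark E: refs=null, marked=B E
Mark C: refs=B, marked=B C E
Mark D: refs=B, marked=B C D E
Unmarked (collected): A F G H I J

Answer: A F G H I J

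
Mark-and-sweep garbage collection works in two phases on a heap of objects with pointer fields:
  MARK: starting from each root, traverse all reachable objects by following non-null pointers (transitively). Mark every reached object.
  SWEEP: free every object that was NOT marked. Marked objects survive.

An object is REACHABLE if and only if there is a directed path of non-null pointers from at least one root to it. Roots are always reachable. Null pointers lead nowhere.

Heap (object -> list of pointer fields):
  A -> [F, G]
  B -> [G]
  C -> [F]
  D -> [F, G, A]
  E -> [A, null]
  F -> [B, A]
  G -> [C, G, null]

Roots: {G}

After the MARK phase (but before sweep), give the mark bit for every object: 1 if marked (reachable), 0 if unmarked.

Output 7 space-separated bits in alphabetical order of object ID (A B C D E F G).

Answer: 1 1 1 0 0 1 1

Derivation:
Roots: G
Mark G: refs=C G null, marked=G
Mark C: refs=F, marked=C G
Mark F: refs=B A, marked=C F G
Mark B: refs=G, marked=B C F G
Mark A: refs=F G, marked=A B C F G
Unmarked (collected): D E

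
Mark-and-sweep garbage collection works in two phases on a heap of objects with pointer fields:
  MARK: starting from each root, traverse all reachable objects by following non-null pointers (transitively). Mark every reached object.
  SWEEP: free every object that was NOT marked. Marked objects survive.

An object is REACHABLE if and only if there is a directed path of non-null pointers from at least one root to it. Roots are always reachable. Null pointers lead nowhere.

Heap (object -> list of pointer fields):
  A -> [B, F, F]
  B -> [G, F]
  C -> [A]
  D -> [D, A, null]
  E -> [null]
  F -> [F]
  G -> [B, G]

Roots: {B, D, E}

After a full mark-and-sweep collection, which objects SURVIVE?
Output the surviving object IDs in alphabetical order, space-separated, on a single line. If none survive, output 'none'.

Answer: A B D E F G

Derivation:
Roots: B D E
Mark B: refs=G F, marked=B
Mark D: refs=D A null, marked=B D
Mark E: refs=null, marked=B D E
Mark G: refs=B G, marked=B D E G
Mark F: refs=F, marked=B D E F G
Mark A: refs=B F F, marked=A B D E F G
Unmarked (collected): C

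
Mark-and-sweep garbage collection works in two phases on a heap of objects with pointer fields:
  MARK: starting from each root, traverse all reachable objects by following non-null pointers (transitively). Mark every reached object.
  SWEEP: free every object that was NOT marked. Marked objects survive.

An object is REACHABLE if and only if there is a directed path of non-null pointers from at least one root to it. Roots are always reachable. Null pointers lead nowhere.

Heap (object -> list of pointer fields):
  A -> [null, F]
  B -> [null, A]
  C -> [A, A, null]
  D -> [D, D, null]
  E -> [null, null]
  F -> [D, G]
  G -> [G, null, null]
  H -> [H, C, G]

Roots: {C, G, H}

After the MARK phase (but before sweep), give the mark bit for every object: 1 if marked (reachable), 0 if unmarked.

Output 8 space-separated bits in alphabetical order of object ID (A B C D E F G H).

Roots: C G H
Mark C: refs=A A null, marked=C
Mark G: refs=G null null, marked=C G
Mark H: refs=H C G, marked=C G H
Mark A: refs=null F, marked=A C G H
Mark F: refs=D G, marked=A C F G H
Mark D: refs=D D null, marked=A C D F G H
Unmarked (collected): B E

Answer: 1 0 1 1 0 1 1 1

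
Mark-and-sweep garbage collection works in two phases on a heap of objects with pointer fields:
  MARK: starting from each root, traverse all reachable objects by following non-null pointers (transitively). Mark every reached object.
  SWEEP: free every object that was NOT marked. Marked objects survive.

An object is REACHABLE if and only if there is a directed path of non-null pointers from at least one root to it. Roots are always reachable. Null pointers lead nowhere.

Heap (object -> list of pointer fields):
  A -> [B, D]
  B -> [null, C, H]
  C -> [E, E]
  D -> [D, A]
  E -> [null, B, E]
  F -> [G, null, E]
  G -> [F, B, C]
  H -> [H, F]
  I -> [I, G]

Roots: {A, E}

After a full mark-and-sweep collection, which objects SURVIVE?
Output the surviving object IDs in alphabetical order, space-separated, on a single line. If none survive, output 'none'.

Answer: A B C D E F G H

Derivation:
Roots: A E
Mark A: refs=B D, marked=A
Mark E: refs=null B E, marked=A E
Mark B: refs=null C H, marked=A B E
Mark D: refs=D A, marked=A B D E
Mark C: refs=E E, marked=A B C D E
Mark H: refs=H F, marked=A B C D E H
Mark F: refs=G null E, marked=A B C D E F H
Mark G: refs=F B C, marked=A B C D E F G H
Unmarked (collected): I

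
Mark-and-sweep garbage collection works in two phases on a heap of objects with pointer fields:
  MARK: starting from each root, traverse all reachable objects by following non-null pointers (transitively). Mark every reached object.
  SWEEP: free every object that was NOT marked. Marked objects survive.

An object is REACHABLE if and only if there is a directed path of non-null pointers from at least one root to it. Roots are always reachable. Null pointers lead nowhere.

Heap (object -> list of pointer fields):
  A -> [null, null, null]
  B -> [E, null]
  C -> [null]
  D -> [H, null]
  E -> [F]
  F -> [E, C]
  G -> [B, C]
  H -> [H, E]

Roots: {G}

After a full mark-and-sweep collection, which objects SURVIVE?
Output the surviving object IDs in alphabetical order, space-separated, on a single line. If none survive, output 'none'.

Roots: G
Mark G: refs=B C, marked=G
Mark B: refs=E null, marked=B G
Mark C: refs=null, marked=B C G
Mark E: refs=F, marked=B C E G
Mark F: refs=E C, marked=B C E F G
Unmarked (collected): A D H

Answer: B C E F G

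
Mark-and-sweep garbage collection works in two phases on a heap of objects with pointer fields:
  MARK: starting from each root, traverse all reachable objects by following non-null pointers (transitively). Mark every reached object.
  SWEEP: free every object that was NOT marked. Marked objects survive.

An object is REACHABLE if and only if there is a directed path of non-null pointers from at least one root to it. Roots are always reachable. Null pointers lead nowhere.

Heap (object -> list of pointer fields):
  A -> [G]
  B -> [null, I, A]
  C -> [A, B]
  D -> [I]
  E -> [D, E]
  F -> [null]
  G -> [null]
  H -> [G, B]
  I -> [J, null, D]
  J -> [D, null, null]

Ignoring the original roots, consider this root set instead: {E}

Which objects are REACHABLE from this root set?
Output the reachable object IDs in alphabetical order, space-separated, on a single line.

Roots: E
Mark E: refs=D E, marked=E
Mark D: refs=I, marked=D E
Mark I: refs=J null D, marked=D E I
Mark J: refs=D null null, marked=D E I J
Unmarked (collected): A B C F G H

Answer: D E I J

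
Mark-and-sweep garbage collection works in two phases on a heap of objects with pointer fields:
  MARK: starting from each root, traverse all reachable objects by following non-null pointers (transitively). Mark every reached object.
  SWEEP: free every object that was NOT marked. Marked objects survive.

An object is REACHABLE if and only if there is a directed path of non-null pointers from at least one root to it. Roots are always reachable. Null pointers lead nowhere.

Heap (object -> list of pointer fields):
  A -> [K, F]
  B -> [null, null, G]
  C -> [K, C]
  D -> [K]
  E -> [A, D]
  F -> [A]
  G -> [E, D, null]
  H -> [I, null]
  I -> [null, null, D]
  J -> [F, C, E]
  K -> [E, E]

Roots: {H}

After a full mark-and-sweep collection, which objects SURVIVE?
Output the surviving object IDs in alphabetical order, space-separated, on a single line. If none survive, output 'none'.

Answer: A D E F H I K

Derivation:
Roots: H
Mark H: refs=I null, marked=H
Mark I: refs=null null D, marked=H I
Mark D: refs=K, marked=D H I
Mark K: refs=E E, marked=D H I K
Mark E: refs=A D, marked=D E H I K
Mark A: refs=K F, marked=A D E H I K
Mark F: refs=A, marked=A D E F H I K
Unmarked (collected): B C G J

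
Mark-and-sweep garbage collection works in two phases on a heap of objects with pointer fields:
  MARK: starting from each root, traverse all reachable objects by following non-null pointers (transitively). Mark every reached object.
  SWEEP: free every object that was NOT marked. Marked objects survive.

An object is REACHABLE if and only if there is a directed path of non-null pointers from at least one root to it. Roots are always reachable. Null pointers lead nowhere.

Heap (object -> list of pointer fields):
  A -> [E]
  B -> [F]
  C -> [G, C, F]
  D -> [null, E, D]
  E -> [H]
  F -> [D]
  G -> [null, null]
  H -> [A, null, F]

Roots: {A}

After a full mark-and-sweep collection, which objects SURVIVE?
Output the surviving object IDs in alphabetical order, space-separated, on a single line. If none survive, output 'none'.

Roots: A
Mark A: refs=E, marked=A
Mark E: refs=H, marked=A E
Mark H: refs=A null F, marked=A E H
Mark F: refs=D, marked=A E F H
Mark D: refs=null E D, marked=A D E F H
Unmarked (collected): B C G

Answer: A D E F H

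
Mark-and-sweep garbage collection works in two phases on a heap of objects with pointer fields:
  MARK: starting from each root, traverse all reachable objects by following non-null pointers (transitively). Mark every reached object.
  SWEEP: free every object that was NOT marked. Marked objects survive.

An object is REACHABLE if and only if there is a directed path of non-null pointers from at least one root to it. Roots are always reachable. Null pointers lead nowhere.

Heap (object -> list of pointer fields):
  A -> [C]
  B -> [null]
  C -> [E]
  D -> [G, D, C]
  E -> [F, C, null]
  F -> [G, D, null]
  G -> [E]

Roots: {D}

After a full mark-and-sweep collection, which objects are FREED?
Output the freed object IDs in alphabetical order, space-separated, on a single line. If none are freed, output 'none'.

Roots: D
Mark D: refs=G D C, marked=D
Mark G: refs=E, marked=D G
Mark C: refs=E, marked=C D G
Mark E: refs=F C null, marked=C D E G
Mark F: refs=G D null, marked=C D E F G
Unmarked (collected): A B

Answer: A B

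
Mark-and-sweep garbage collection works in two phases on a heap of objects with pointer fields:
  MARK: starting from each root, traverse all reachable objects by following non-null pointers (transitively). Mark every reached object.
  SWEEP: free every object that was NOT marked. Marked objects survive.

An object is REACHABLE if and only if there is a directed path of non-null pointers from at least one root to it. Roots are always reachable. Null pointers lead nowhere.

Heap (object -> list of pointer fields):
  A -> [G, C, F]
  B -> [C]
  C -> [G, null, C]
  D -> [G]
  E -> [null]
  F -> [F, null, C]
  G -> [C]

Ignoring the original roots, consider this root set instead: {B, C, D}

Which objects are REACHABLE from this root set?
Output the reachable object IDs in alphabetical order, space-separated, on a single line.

Answer: B C D G

Derivation:
Roots: B C D
Mark B: refs=C, marked=B
Mark C: refs=G null C, marked=B C
Mark D: refs=G, marked=B C D
Mark G: refs=C, marked=B C D G
Unmarked (collected): A E F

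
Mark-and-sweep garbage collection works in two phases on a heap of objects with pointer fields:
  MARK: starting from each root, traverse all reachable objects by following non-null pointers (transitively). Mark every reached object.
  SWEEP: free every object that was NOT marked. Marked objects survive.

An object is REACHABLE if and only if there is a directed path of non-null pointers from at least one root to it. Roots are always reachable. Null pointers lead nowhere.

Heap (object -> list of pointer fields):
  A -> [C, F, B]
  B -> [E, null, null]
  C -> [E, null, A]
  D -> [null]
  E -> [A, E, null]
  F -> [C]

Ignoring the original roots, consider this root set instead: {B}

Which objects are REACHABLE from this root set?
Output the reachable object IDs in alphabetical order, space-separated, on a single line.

Answer: A B C E F

Derivation:
Roots: B
Mark B: refs=E null null, marked=B
Mark E: refs=A E null, marked=B E
Mark A: refs=C F B, marked=A B E
Mark C: refs=E null A, marked=A B C E
Mark F: refs=C, marked=A B C E F
Unmarked (collected): D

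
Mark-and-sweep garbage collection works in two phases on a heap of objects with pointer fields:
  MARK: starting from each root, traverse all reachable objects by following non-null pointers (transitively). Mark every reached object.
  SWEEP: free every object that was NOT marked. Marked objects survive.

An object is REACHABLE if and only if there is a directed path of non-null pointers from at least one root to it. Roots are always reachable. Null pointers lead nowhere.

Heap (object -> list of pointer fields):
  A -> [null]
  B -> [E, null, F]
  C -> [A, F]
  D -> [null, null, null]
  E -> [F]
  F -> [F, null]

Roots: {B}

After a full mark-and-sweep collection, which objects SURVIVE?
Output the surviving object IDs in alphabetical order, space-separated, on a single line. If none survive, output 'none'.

Answer: B E F

Derivation:
Roots: B
Mark B: refs=E null F, marked=B
Mark E: refs=F, marked=B E
Mark F: refs=F null, marked=B E F
Unmarked (collected): A C D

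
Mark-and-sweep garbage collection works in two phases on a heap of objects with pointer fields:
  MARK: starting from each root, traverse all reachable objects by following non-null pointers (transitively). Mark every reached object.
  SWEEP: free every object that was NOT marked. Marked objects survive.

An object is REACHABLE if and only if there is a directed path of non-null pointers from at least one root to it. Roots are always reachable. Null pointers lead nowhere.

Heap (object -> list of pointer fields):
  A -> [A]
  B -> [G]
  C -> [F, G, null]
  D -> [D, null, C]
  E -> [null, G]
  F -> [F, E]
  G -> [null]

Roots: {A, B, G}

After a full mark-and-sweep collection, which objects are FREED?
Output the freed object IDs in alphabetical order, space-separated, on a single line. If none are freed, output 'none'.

Roots: A B G
Mark A: refs=A, marked=A
Mark B: refs=G, marked=A B
Mark G: refs=null, marked=A B G
Unmarked (collected): C D E F

Answer: C D E F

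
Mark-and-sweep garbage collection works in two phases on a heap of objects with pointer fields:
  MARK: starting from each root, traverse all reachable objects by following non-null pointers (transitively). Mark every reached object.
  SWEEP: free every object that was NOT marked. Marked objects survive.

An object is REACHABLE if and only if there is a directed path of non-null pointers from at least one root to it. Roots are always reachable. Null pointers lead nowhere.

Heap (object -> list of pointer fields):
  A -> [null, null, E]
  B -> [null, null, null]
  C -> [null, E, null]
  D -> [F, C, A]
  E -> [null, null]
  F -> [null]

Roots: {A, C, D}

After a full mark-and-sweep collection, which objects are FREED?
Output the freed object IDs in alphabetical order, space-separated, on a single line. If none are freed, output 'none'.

Roots: A C D
Mark A: refs=null null E, marked=A
Mark C: refs=null E null, marked=A C
Mark D: refs=F C A, marked=A C D
Mark E: refs=null null, marked=A C D E
Mark F: refs=null, marked=A C D E F
Unmarked (collected): B

Answer: B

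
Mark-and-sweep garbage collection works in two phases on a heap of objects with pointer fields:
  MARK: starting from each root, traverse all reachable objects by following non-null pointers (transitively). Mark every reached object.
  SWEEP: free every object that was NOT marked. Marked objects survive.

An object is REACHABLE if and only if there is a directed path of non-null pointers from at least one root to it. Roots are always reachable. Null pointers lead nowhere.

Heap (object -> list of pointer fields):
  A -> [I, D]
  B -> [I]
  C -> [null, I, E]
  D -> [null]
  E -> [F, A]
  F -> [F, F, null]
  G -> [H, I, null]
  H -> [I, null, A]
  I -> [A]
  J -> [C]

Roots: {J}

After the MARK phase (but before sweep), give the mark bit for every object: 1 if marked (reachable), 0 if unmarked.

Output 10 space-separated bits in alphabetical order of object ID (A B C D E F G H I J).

Roots: J
Mark J: refs=C, marked=J
Mark C: refs=null I E, marked=C J
Mark I: refs=A, marked=C I J
Mark E: refs=F A, marked=C E I J
Mark A: refs=I D, marked=A C E I J
Mark F: refs=F F null, marked=A C E F I J
Mark D: refs=null, marked=A C D E F I J
Unmarked (collected): B G H

Answer: 1 0 1 1 1 1 0 0 1 1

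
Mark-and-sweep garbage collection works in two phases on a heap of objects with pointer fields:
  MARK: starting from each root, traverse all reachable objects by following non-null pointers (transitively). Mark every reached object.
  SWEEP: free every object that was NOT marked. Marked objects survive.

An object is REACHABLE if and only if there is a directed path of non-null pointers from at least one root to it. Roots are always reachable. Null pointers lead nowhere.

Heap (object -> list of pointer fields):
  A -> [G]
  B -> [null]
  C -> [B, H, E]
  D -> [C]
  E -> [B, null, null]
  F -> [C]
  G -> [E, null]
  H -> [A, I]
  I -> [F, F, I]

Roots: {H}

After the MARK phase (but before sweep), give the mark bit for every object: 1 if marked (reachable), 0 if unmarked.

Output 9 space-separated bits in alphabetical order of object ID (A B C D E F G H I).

Answer: 1 1 1 0 1 1 1 1 1

Derivation:
Roots: H
Mark H: refs=A I, marked=H
Mark A: refs=G, marked=A H
Mark I: refs=F F I, marked=A H I
Mark G: refs=E null, marked=A G H I
Mark F: refs=C, marked=A F G H I
Mark E: refs=B null null, marked=A E F G H I
Mark C: refs=B H E, marked=A C E F G H I
Mark B: refs=null, marked=A B C E F G H I
Unmarked (collected): D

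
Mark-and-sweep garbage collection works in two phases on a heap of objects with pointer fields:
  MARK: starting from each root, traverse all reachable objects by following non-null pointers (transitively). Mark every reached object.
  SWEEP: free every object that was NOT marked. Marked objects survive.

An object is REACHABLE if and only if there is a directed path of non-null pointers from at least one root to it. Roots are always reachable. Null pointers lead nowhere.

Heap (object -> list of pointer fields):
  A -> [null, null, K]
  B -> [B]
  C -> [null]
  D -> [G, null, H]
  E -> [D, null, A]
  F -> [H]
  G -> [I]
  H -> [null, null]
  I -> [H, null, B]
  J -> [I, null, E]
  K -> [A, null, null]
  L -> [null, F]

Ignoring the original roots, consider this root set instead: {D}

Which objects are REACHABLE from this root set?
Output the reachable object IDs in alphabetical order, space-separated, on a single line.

Roots: D
Mark D: refs=G null H, marked=D
Mark G: refs=I, marked=D G
Mark H: refs=null null, marked=D G H
Mark I: refs=H null B, marked=D G H I
Mark B: refs=B, marked=B D G H I
Unmarked (collected): A C E F J K L

Answer: B D G H I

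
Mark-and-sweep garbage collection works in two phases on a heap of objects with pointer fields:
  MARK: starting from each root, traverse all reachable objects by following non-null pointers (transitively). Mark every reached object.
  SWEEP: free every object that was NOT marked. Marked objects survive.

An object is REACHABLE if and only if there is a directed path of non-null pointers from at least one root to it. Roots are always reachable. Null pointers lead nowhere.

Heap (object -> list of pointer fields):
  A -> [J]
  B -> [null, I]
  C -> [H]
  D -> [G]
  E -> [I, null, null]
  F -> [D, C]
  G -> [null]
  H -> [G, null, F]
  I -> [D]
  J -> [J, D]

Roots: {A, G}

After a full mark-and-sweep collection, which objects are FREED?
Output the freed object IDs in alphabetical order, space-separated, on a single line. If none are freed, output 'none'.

Answer: B C E F H I

Derivation:
Roots: A G
Mark A: refs=J, marked=A
Mark G: refs=null, marked=A G
Mark J: refs=J D, marked=A G J
Mark D: refs=G, marked=A D G J
Unmarked (collected): B C E F H I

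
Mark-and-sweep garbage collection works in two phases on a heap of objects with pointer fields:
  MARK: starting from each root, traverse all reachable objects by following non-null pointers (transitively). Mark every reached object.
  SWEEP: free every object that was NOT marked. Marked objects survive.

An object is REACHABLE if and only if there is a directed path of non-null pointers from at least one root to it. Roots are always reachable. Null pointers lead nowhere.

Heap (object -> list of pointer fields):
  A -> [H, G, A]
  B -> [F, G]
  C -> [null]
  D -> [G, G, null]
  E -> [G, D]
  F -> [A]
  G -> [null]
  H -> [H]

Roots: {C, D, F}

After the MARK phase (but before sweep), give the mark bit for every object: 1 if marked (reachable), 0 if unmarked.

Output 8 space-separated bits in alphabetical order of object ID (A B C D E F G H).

Answer: 1 0 1 1 0 1 1 1

Derivation:
Roots: C D F
Mark C: refs=null, marked=C
Mark D: refs=G G null, marked=C D
Mark F: refs=A, marked=C D F
Mark G: refs=null, marked=C D F G
Mark A: refs=H G A, marked=A C D F G
Mark H: refs=H, marked=A C D F G H
Unmarked (collected): B E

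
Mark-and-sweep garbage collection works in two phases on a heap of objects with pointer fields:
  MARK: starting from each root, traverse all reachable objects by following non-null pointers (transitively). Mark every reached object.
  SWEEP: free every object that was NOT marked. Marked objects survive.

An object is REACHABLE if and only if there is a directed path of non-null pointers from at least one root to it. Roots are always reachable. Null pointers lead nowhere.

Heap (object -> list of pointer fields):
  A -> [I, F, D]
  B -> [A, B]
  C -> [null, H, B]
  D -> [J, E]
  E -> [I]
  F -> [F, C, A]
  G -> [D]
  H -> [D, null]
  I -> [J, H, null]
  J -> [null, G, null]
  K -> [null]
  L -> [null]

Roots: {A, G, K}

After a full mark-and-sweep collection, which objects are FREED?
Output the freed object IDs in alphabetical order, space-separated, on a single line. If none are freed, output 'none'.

Answer: L

Derivation:
Roots: A G K
Mark A: refs=I F D, marked=A
Mark G: refs=D, marked=A G
Mark K: refs=null, marked=A G K
Mark I: refs=J H null, marked=A G I K
Mark F: refs=F C A, marked=A F G I K
Mark D: refs=J E, marked=A D F G I K
Mark J: refs=null G null, marked=A D F G I J K
Mark H: refs=D null, marked=A D F G H I J K
Mark C: refs=null H B, marked=A C D F G H I J K
Mark E: refs=I, marked=A C D E F G H I J K
Mark B: refs=A B, marked=A B C D E F G H I J K
Unmarked (collected): L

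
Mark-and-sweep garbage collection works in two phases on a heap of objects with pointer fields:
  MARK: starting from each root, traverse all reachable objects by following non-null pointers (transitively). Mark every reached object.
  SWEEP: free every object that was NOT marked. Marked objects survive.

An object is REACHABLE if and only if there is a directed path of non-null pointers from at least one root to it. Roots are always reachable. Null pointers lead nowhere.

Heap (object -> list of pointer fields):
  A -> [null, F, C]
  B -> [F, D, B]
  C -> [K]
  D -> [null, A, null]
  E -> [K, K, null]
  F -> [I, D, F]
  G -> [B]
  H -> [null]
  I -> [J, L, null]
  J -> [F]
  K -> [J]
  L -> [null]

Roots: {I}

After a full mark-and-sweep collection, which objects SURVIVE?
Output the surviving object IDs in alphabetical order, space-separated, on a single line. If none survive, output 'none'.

Answer: A C D F I J K L

Derivation:
Roots: I
Mark I: refs=J L null, marked=I
Mark J: refs=F, marked=I J
Mark L: refs=null, marked=I J L
Mark F: refs=I D F, marked=F I J L
Mark D: refs=null A null, marked=D F I J L
Mark A: refs=null F C, marked=A D F I J L
Mark C: refs=K, marked=A C D F I J L
Mark K: refs=J, marked=A C D F I J K L
Unmarked (collected): B E G H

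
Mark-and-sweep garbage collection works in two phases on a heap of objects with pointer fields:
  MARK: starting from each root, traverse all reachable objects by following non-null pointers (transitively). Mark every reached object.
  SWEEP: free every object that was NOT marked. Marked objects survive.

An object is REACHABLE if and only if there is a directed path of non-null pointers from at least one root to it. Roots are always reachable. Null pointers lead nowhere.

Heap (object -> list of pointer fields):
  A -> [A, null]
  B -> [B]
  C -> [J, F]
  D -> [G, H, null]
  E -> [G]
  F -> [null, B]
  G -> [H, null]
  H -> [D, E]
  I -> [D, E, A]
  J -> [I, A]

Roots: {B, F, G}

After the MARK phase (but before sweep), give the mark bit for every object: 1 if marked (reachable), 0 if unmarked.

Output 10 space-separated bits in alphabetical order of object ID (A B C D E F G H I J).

Roots: B F G
Mark B: refs=B, marked=B
Mark F: refs=null B, marked=B F
Mark G: refs=H null, marked=B F G
Mark H: refs=D E, marked=B F G H
Mark D: refs=G H null, marked=B D F G H
Mark E: refs=G, marked=B D E F G H
Unmarked (collected): A C I J

Answer: 0 1 0 1 1 1 1 1 0 0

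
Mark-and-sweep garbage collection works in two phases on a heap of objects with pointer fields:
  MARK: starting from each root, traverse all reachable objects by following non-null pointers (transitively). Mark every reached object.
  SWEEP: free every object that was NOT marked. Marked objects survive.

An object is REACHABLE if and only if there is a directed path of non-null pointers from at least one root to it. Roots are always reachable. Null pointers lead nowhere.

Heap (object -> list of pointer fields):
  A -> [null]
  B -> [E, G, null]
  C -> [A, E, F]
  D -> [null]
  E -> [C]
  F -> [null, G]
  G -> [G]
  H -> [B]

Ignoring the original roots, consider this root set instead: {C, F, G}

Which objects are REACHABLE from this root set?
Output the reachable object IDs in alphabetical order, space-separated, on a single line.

Roots: C F G
Mark C: refs=A E F, marked=C
Mark F: refs=null G, marked=C F
Mark G: refs=G, marked=C F G
Mark A: refs=null, marked=A C F G
Mark E: refs=C, marked=A C E F G
Unmarked (collected): B D H

Answer: A C E F G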